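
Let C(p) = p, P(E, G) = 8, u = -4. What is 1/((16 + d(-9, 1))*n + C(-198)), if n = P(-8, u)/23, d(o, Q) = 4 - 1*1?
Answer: -23/4402 ≈ -0.0052249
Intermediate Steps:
d(o, Q) = 3 (d(o, Q) = 4 - 1 = 3)
n = 8/23 ≈ 0.34783
1/((16 + d(-9, 1))*n + C(-198)) = 1/((16 + 3)*(8/23) - 198) = 1/(19*(8/23) - 198) = 1/(152/23 - 198) = 1/(-4402/23) = -23/4402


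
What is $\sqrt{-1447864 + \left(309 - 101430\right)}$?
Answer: $i \sqrt{1548985} \approx 1244.6 i$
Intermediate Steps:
$\sqrt{-1447864 + \left(309 - 101430\right)} = \sqrt{-1447864 - 101121} = \sqrt{-1548985} = i \sqrt{1548985}$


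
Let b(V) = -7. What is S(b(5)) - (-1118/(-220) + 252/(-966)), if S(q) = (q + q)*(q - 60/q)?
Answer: -67857/2530 ≈ -26.821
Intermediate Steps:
S(q) = 2*q*(q - 60/q) (S(q) = (2*q)*(q - 60/q) = 2*q*(q - 60/q))
S(b(5)) - (-1118/(-220) + 252/(-966)) = (-120 + 2*(-7)²) - (-1118/(-220) + 252/(-966)) = (-120 + 2*49) - (-1118*(-1/220) + 252*(-1/966)) = (-120 + 98) - (559/110 - 6/23) = -22 - 1*12197/2530 = -22 - 12197/2530 = -67857/2530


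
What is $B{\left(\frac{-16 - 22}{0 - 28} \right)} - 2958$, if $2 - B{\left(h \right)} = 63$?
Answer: $-3019$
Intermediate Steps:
$B{\left(h \right)} = -61$ ($B{\left(h \right)} = 2 - 63 = -61$)
$B{\left(\frac{-16 - 22}{0 - 28} \right)} - 2958 = -61 - 2958 = -3019$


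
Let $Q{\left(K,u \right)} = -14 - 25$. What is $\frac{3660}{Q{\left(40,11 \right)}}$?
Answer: $- \frac{1220}{13} \approx -93.846$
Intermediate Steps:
$Q{\left(K,u \right)} = -39$ ($Q{\left(K,u \right)} = -14 - 25 = -39$)
$\frac{3660}{Q{\left(40,11 \right)}} = \frac{3660}{-39} = 3660 \left(- \frac{1}{39}\right) = - \frac{1220}{13}$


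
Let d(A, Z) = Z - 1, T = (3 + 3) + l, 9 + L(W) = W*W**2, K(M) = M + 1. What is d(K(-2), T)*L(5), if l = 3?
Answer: 928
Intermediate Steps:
K(M) = 1 + M
L(W) = -9 + W**3 (L(W) = -9 + W*W**2 = -9 + W**3)
T = 9 (T = (3 + 3) + 3 = 6 + 3 = 9)
d(A, Z) = -1 + Z
d(K(-2), T)*L(5) = (-1 + 9)*(-9 + 5**3) = 8*(-9 + 125) = 8*116 = 928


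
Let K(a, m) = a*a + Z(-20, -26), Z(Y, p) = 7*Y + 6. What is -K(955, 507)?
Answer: -911891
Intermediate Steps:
Z(Y, p) = 6 + 7*Y
K(a, m) = -134 + a² (K(a, m) = a*a + (6 + 7*(-20)) = a² + (6 - 140) = a² - 134 = -134 + a²)
-K(955, 507) = -(-134 + 955²) = -(-134 + 912025) = -1*911891 = -911891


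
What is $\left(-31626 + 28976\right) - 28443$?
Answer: $-31093$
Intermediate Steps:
$\left(-31626 + 28976\right) - 28443 = -2650 - 28443 = -31093$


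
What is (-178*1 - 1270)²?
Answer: 2096704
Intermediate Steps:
(-178*1 - 1270)² = (-178 - 1270)² = (-1448)² = 2096704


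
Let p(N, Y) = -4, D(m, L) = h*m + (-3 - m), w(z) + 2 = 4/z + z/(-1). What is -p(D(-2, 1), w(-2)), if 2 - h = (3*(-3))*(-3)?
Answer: 4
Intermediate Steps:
h = -25 (h = 2 - 3*(-3)*(-3) = 2 - (-9)*(-3) = 2 - 1*27 = 2 - 27 = -25)
w(z) = -2 - z + 4/z (w(z) = -2 + (4/z + z/(-1)) = -2 + (4/z + z*(-1)) = -2 + (4/z - z) = -2 + (-z + 4/z) = -2 - z + 4/z)
D(m, L) = -3 - 26*m (D(m, L) = -25*m + (-3 - m) = -3 - 26*m)
-p(D(-2, 1), w(-2)) = -1*(-4) = 4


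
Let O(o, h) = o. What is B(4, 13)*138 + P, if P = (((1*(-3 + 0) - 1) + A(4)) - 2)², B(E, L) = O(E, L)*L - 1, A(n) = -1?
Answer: 7087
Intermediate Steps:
B(E, L) = -1 + E*L (B(E, L) = E*L - 1 = -1 + E*L)
P = 49 (P = (((1*(-3 + 0) - 1) - 1) - 2)² = (((1*(-3) - 1) - 1) - 2)² = (((-3 - 1) - 1) - 2)² = ((-4 - 1) - 2)² = (-5 - 2)² = (-7)² = 49)
B(4, 13)*138 + P = (-1 + 4*13)*138 + 49 = (-1 + 52)*138 + 49 = 51*138 + 49 = 7038 + 49 = 7087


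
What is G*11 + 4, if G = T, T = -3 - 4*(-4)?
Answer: 147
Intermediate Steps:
T = 13 (T = -3 + 16 = 13)
G = 13
G*11 + 4 = 13*11 + 4 = 143 + 4 = 147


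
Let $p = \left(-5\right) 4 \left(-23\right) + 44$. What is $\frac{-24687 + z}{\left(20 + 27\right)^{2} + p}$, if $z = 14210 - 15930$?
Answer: $- \frac{26407}{2713} \approx -9.7335$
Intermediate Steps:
$z = -1720$
$p = 504$ ($p = \left(-20\right) \left(-23\right) + 44 = 460 + 44 = 504$)
$\frac{-24687 + z}{\left(20 + 27\right)^{2} + p} = \frac{-24687 - 1720}{\left(20 + 27\right)^{2} + 504} = - \frac{26407}{47^{2} + 504} = - \frac{26407}{2209 + 504} = - \frac{26407}{2713}$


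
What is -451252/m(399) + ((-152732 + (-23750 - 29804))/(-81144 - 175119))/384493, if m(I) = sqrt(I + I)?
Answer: 68762/32843776553 - 225626*sqrt(798)/399 ≈ -15974.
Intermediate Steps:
m(I) = sqrt(2)*sqrt(I) (m(I) = sqrt(2*I) = sqrt(2)*sqrt(I))
-451252/m(399) + ((-152732 + (-23750 - 29804))/(-81144 - 175119))/384493 = -451252*sqrt(798)/798 + ((-152732 + (-23750 - 29804))/(-81144 - 175119))/384493 = -451252*sqrt(798)/798 + ((-152732 - 53554)/(-256263))*(1/384493) = -225626*sqrt(798)/399 - 206286*(-1/256263)*(1/384493) = -225626*sqrt(798)/399 + (68762/85421)*(1/384493) = -225626*sqrt(798)/399 + 68762/32843776553 = 68762/32843776553 - 225626*sqrt(798)/399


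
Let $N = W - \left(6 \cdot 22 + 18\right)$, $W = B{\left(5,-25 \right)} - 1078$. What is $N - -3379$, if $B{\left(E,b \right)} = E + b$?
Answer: $2131$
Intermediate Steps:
$W = -1098$ ($W = \left(5 - 25\right) - 1078 = -20 - 1078 = -1098$)
$N = -1248$ ($N = -1098 - \left(6 \cdot 22 + 18\right) = -1098 - \left(132 + 18\right) = -1098 - 150 = -1248$)
$N - -3379 = -1248 - -3379 = -1248 + 3379 = 2131$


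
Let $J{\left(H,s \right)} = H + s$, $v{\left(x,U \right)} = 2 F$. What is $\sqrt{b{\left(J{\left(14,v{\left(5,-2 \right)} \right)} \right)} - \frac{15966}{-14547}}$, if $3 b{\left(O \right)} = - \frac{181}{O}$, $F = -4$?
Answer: $\frac{i \sqrt{7582604354}}{29094} \approx 2.993 i$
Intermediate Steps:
$v{\left(x,U \right)} = -8$ ($v{\left(x,U \right)} = 2 \left(-4\right) = -8$)
$b{\left(O \right)} = - \frac{181}{3 O}$ ($b{\left(O \right)} = \frac{\left(-181\right) \frac{1}{O}}{3} = - \frac{181}{3 O}$)
$\sqrt{b{\left(J{\left(14,v{\left(5,-2 \right)} \right)} \right)} - \frac{15966}{-14547}} = \sqrt{- \frac{181}{3 \left(14 - 8\right)} - \frac{15966}{-14547}} = \sqrt{- \frac{181}{3 \cdot 6} - - \frac{5322}{4849}} = \sqrt{\left(- \frac{181}{3}\right) \frac{1}{6} + \frac{5322}{4849}} = \sqrt{- \frac{181}{18} + \frac{5322}{4849}} = \sqrt{- \frac{781873}{87282}} = \frac{i \sqrt{7582604354}}{29094}$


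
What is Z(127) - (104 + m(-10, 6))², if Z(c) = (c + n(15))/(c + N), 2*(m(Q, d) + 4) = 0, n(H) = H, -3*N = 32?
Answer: -3489574/349 ≈ -9998.8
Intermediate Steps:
N = -32/3 (N = -⅓*32 = -32/3 ≈ -10.667)
m(Q, d) = -4 (m(Q, d) = -4 + (½)*0 = -4 + 0 = -4)
Z(c) = (15 + c)/(-32/3 + c) (Z(c) = (c + 15)/(c - 32/3) = (15 + c)/(-32/3 + c))
Z(127) - (104 + m(-10, 6))² = 3*(15 + 127)/(-32 + 3*127) - (104 - 4)² = 3*142/(-32 + 381) - 1*100² = 3*142/349 - 1*10000 = 3*(1/349)*142 - 10000 = 426/349 - 10000 = -3489574/349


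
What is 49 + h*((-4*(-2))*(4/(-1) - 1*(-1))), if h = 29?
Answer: -647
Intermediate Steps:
49 + h*((-4*(-2))*(4/(-1) - 1*(-1))) = 49 + 29*((-4*(-2))*(4/(-1) - 1*(-1))) = 49 + 29*(8*(4*(-1) + 1)) = 49 + 29*(8*(-4 + 1)) = 49 + 29*(8*(-3)) = 49 + 29*(-24) = 49 - 696 = -647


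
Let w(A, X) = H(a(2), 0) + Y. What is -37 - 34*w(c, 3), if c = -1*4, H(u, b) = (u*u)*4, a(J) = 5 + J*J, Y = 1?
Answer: -11087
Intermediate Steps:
a(J) = 5 + J²
H(u, b) = 4*u² (H(u, b) = u²*4 = 4*u²)
c = -4
w(A, X) = 325 (w(A, X) = 4*(5 + 2²)² + 1 = 4*(5 + 4)² + 1 = 4*9² + 1 = 4*81 + 1 = 324 + 1 = 325)
-37 - 34*w(c, 3) = -37 - 34*325 = -37 - 11050 = -11087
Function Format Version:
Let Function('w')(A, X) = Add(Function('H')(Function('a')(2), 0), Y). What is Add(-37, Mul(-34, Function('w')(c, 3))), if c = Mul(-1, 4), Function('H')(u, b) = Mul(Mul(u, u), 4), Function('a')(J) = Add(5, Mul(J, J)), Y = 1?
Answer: -11087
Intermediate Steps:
Function('a')(J) = Add(5, Pow(J, 2))
Function('H')(u, b) = Mul(4, Pow(u, 2)) (Function('H')(u, b) = Mul(Pow(u, 2), 4) = Mul(4, Pow(u, 2)))
c = -4
Function('w')(A, X) = 325 (Function('w')(A, X) = Add(Mul(4, Pow(Add(5, Pow(2, 2)), 2)), 1) = Add(Mul(4, Pow(Add(5, 4), 2)), 1) = Add(Mul(4, Pow(9, 2)), 1) = Add(Mul(4, 81), 1) = Add(324, 1) = 325)
Add(-37, Mul(-34, Function('w')(c, 3))) = Add(-37, Mul(-34, 325)) = Add(-37, -11050) = -11087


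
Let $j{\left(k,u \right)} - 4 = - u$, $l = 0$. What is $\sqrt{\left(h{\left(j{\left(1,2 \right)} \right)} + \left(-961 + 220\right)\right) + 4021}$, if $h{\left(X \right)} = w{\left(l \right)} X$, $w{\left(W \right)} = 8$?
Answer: $4 \sqrt{206} \approx 57.411$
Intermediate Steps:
$j{\left(k,u \right)} = 4 - u$
$h{\left(X \right)} = 8 X$
$\sqrt{\left(h{\left(j{\left(1,2 \right)} \right)} + \left(-961 + 220\right)\right) + 4021} = \sqrt{\left(8 \left(4 - 2\right) + \left(-961 + 220\right)\right) + 4021} = \sqrt{\left(8 \left(4 - 2\right) - 741\right) + 4021} = \sqrt{\left(8 \cdot 2 - 741\right) + 4021} = \sqrt{\left(16 - 741\right) + 4021} = \sqrt{-725 + 4021} = \sqrt{3296} = 4 \sqrt{206}$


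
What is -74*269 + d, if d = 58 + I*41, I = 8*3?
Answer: -18864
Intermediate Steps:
I = 24
d = 1042 (d = 58 + 24*41 = 58 + 984 = 1042)
-74*269 + d = -74*269 + 1042 = -19906 + 1042 = -18864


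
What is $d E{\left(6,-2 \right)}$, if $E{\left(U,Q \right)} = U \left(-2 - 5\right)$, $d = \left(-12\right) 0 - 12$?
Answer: $504$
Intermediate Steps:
$d = -12$ ($d = 0 - 12 = -12$)
$E{\left(U,Q \right)} = - 7 U$ ($E{\left(U,Q \right)} = U \left(-7\right) = - 7 U$)
$d E{\left(6,-2 \right)} = - 12 \left(\left(-7\right) 6\right) = \left(-12\right) \left(-42\right) = 504$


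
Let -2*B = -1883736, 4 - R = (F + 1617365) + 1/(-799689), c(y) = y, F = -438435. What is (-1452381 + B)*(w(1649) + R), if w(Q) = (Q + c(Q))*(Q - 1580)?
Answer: 129465301385860945/266563 ≈ 4.8568e+11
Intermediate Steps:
w(Q) = 2*Q*(-1580 + Q) (w(Q) = (Q + Q)*(Q - 1580) = (2*Q)*(-1580 + Q) = 2*Q*(-1580 + Q))
R = -942774154013/799689 (R = 4 - ((-438435 + 1617365) + 1/(-799689)) = 4 - (1178930 - 1/799689) = 4 - 1*942777352769/799689 = 4 - 942777352769/799689 = -942774154013/799689 ≈ -1.1789e+6)
B = 941868 (B = -½*(-1883736) = 941868)
(-1452381 + B)*(w(1649) + R) = (-1452381 + 941868)*(2*1649*(-1580 + 1649) - 942774154013/799689) = -510513*(2*1649*69 - 942774154013/799689) = -510513*(227562 - 942774154013/799689) = -510513*(-760795325795/799689) = 129465301385860945/266563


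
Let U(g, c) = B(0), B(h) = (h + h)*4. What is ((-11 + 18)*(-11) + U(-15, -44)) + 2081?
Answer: 2004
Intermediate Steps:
B(h) = 8*h (B(h) = (2*h)*4 = 8*h)
U(g, c) = 0 (U(g, c) = 8*0 = 0)
((-11 + 18)*(-11) + U(-15, -44)) + 2081 = ((-11 + 18)*(-11) + 0) + 2081 = (7*(-11) + 0) + 2081 = (-77 + 0) + 2081 = -77 + 2081 = 2004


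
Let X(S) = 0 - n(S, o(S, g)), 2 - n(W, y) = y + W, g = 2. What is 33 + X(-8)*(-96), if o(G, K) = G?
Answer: 1761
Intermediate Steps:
n(W, y) = 2 - W - y (n(W, y) = 2 - (y + W) = 2 - (W + y) = 2 + (-W - y) = 2 - W - y)
X(S) = -2 + 2*S (X(S) = 0 - (2 - S - S) = 0 - (2 - 2*S) = 0 + (-2 + 2*S) = -2 + 2*S)
33 + X(-8)*(-96) = 33 + (-2 + 2*(-8))*(-96) = 33 + (-2 - 16)*(-96) = 33 - 18*(-96) = 33 + 1728 = 1761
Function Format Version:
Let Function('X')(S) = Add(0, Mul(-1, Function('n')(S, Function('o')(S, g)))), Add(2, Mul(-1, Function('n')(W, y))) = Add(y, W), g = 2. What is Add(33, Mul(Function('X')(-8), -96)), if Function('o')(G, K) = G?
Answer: 1761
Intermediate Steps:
Function('n')(W, y) = Add(2, Mul(-1, W), Mul(-1, y)) (Function('n')(W, y) = Add(2, Mul(-1, Add(y, W))) = Add(2, Mul(-1, Add(W, y))) = Add(2, Add(Mul(-1, W), Mul(-1, y))) = Add(2, Mul(-1, W), Mul(-1, y)))
Function('X')(S) = Add(-2, Mul(2, S)) (Function('X')(S) = Add(0, Mul(-1, Add(2, Mul(-1, S), Mul(-1, S)))) = Add(0, Mul(-1, Add(2, Mul(-2, S)))) = Add(0, Add(-2, Mul(2, S))) = Add(-2, Mul(2, S)))
Add(33, Mul(Function('X')(-8), -96)) = Add(33, Mul(Add(-2, Mul(2, -8)), -96)) = Add(33, Mul(Add(-2, -16), -96)) = Add(33, Mul(-18, -96)) = Add(33, 1728) = 1761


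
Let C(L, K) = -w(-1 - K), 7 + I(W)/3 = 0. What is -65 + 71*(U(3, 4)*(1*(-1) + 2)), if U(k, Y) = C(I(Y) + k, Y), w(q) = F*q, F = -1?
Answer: -420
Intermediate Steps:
I(W) = -21 (I(W) = -21 + 3*0 = -21 + 0 = -21)
w(q) = -q
C(L, K) = -1 - K (C(L, K) = -(-1)*(-1 - K) = -(1 + K) = -1 - K)
U(k, Y) = -1 - Y
-65 + 71*(U(3, 4)*(1*(-1) + 2)) = -65 + 71*((-1 - 1*4)*(1*(-1) + 2)) = -65 + 71*((-1 - 4)*(-1 + 2)) = -65 + 71*(-5*1) = -65 + 71*(-5) = -65 - 355 = -420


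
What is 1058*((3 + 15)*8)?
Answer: 152352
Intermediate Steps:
1058*((3 + 15)*8) = 1058*(18*8) = 1058*144 = 152352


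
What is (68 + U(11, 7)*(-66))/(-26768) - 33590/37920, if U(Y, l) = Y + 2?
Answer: -5432377/6344016 ≈ -0.85630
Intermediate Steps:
U(Y, l) = 2 + Y
(68 + U(11, 7)*(-66))/(-26768) - 33590/37920 = (68 + (2 + 11)*(-66))/(-26768) - 33590/37920 = (68 + 13*(-66))*(-1/26768) - 33590*1/37920 = (68 - 858)*(-1/26768) - 3359/3792 = -790*(-1/26768) - 3359/3792 = 395/13384 - 3359/3792 = -5432377/6344016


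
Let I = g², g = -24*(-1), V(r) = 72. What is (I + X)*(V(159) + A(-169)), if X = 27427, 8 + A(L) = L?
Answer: -2940315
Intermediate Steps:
A(L) = -8 + L
g = 24
I = 576 (I = 24² = 576)
(I + X)*(V(159) + A(-169)) = (576 + 27427)*(72 + (-8 - 169)) = 28003*(72 - 177) = 28003*(-105) = -2940315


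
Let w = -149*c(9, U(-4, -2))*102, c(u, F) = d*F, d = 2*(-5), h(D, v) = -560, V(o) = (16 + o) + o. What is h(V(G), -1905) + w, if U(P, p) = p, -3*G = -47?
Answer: -304520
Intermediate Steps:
G = 47/3 (G = -⅓*(-47) = 47/3 ≈ 15.667)
V(o) = 16 + 2*o
d = -10
c(u, F) = -10*F
w = -303960 (w = -(-1490)*(-2)*102 = -149*20*102 = -2980*102 = -303960)
h(V(G), -1905) + w = -560 - 303960 = -304520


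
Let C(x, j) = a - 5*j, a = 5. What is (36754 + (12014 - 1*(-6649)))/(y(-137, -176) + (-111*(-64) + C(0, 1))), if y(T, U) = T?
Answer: 55417/6967 ≈ 7.9542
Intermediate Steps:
C(x, j) = 5 - 5*j
(36754 + (12014 - 1*(-6649)))/(y(-137, -176) + (-111*(-64) + C(0, 1))) = (36754 + (12014 - 1*(-6649)))/(-137 + (-111*(-64) + (5 - 5*1))) = (36754 + (12014 + 6649))/(-137 + (7104 + (5 - 5))) = (36754 + 18663)/(-137 + (7104 + 0)) = 55417/(-137 + 7104) = 55417/6967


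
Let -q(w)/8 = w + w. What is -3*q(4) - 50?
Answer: 142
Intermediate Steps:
q(w) = -16*w (q(w) = -8*(w + w) = -16*w)
-3*q(4) - 50 = -(-48)*4 - 50 = -3*(-64) - 50 = 192 - 50 = 142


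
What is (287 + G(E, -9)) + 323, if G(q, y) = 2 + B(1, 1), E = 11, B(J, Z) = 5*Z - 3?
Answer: 614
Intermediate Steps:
B(J, Z) = -3 + 5*Z
G(q, y) = 4 (G(q, y) = 2 + (-3 + 5*1) = 2 + (-3 + 5) = 2 + 2 = 4)
(287 + G(E, -9)) + 323 = (287 + 4) + 323 = 291 + 323 = 614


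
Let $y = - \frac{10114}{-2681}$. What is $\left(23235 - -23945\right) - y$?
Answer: $\frac{126479466}{2681} \approx 47176.0$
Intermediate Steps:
$y = \frac{10114}{2681}$ ($y = \left(-10114\right) \left(- \frac{1}{2681}\right) = \frac{10114}{2681} \approx 3.7725$)
$\left(23235 - -23945\right) - y = \left(23235 - -23945\right) - \frac{10114}{2681} = \left(23235 + 23945\right) - \frac{10114}{2681} = 47180 - \frac{10114}{2681} = \frac{126479466}{2681}$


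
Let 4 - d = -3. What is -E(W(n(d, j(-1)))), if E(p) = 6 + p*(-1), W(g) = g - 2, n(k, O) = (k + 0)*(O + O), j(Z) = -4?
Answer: -64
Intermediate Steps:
d = 7 (d = 4 - 1*(-3) = 4 + 3 = 7)
n(k, O) = 2*O*k (n(k, O) = k*(2*O) = 2*O*k)
W(g) = -2 + g
E(p) = 6 - p
-E(W(n(d, j(-1)))) = -(6 - (-2 + 2*(-4)*7)) = -(6 - (-2 - 56)) = -(6 - 1*(-58)) = -(6 + 58) = -1*64 = -64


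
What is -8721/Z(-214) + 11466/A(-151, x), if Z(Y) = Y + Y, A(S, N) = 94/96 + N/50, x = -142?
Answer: -838494801/136532 ≈ -6141.4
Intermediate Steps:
A(S, N) = 47/48 + N/50 (A(S, N) = 94*(1/96) + N*(1/50) = 47/48 + N/50)
Z(Y) = 2*Y
-8721/Z(-214) + 11466/A(-151, x) = -8721/(2*(-214)) + 11466/(47/48 + (1/50)*(-142)) = -8721/(-428) + 11466/(47/48 - 71/25) = -8721*(-1/428) + 11466/(-2233/1200) = 8721/428 + 11466*(-1200/2233) = 8721/428 - 1965600/319 = -838494801/136532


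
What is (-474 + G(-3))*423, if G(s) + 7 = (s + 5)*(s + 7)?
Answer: -200079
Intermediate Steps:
G(s) = -7 + (5 + s)*(7 + s) (G(s) = -7 + (s + 5)*(s + 7) = -7 + (5 + s)*(7 + s))
(-474 + G(-3))*423 = (-474 + (28 + (-3)**2 + 12*(-3)))*423 = (-474 + (28 + 9 - 36))*423 = (-474 + 1)*423 = -473*423 = -200079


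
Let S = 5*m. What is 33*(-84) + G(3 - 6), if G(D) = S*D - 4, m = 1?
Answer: -2791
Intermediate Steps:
S = 5 (S = 5*1 = 5)
G(D) = -4 + 5*D (G(D) = 5*D - 4 = -4 + 5*D)
33*(-84) + G(3 - 6) = 33*(-84) + (-4 + 5*(3 - 6)) = -2772 + (-4 + 5*(-3)) = -2772 + (-4 - 15) = -2772 - 19 = -2791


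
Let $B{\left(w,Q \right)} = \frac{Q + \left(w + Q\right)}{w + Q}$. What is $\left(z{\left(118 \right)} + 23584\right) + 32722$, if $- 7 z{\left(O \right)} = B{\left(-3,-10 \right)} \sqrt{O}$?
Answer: $56306 - \frac{23 \sqrt{118}}{91} \approx 56303.0$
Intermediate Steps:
$B{\left(w,Q \right)} = \frac{w + 2 Q}{Q + w}$ ($B{\left(w,Q \right)} = \frac{Q + \left(Q + w\right)}{Q + w} = \frac{w + 2 Q}{Q + w}$)
$z{\left(O \right)} = - \frac{23 \sqrt{O}}{91}$ ($z{\left(O \right)} = - \frac{\frac{-3 + 2 \left(-10\right)}{-10 - 3} \sqrt{O}}{7} = - \frac{\frac{-3 - 20}{-13} \sqrt{O}}{7} = - \frac{\left(- \frac{1}{13}\right) \left(-23\right) \sqrt{O}}{7} = - \frac{\frac{23}{13} \sqrt{O}}{7} = - \frac{23 \sqrt{O}}{91}$)
$\left(z{\left(118 \right)} + 23584\right) + 32722 = \left(- \frac{23 \sqrt{118}}{91} + 23584\right) + 32722 = \left(23584 - \frac{23 \sqrt{118}}{91}\right) + 32722 = 56306 - \frac{23 \sqrt{118}}{91}$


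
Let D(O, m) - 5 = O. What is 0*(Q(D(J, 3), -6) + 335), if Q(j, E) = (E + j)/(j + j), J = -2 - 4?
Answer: 0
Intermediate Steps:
J = -6
D(O, m) = 5 + O
Q(j, E) = (E + j)/(2*j) (Q(j, E) = (E + j)/((2*j)) = (E + j)*(1/(2*j)) = (E + j)/(2*j))
0*(Q(D(J, 3), -6) + 335) = 0*((-6 + (5 - 6))/(2*(5 - 6)) + 335) = 0*((1/2)*(-6 - 1)/(-1) + 335) = 0*((1/2)*(-1)*(-7) + 335) = 0*(7/2 + 335) = 0*(677/2) = 0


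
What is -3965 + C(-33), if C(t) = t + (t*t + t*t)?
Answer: -1820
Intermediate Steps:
C(t) = t + 2*t² (C(t) = t + (t² + t²) = t + 2*t²)
-3965 + C(-33) = -3965 - 33*(1 + 2*(-33)) = -3965 - 33*(1 - 66) = -3965 - 33*(-65) = -3965 + 2145 = -1820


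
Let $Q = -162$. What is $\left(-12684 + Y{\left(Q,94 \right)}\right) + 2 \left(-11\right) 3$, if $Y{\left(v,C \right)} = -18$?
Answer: $-12768$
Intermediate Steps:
$\left(-12684 + Y{\left(Q,94 \right)}\right) + 2 \left(-11\right) 3 = \left(-12684 - 18\right) + 2 \left(-11\right) 3 = -12702 - 66 = -12768$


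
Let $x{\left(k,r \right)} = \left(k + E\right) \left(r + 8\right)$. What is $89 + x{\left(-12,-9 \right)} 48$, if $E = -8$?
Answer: $1049$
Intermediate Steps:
$x{\left(k,r \right)} = \left(-8 + k\right) \left(8 + r\right)$ ($x{\left(k,r \right)} = \left(k - 8\right) \left(r + 8\right) = \left(-8 + k\right) \left(8 + r\right)$)
$89 + x{\left(-12,-9 \right)} 48 = 89 + \left(-64 - -72 + 8 \left(-12\right) - -108\right) 48 = 89 + \left(-64 + 72 - 96 + 108\right) 48 = 89 + 20 \cdot 48 = 89 + 960 = 1049$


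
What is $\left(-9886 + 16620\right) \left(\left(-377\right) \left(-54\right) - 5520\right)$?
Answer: $99919092$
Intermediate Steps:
$\left(-9886 + 16620\right) \left(\left(-377\right) \left(-54\right) - 5520\right) = 6734 \left(20358 - 5520\right) = 6734 \cdot 14838 = 99919092$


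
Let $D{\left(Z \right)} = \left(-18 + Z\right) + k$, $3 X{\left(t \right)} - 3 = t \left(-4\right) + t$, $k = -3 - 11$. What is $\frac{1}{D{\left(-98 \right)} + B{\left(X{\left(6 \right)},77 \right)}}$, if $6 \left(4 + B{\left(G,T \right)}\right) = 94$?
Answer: $- \frac{3}{355} \approx -0.0084507$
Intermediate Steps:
$k = -14$ ($k = -3 - 11 = -14$)
$X{\left(t \right)} = 1 - t$ ($X{\left(t \right)} = 1 + \frac{t \left(-4\right) + t}{3} = 1 + \frac{- 4 t + t}{3} = 1 + \frac{\left(-3\right) t}{3} = 1 - t$)
$D{\left(Z \right)} = -32 + Z$ ($D{\left(Z \right)} = \left(-18 + Z\right) - 14 = -32 + Z$)
$B{\left(G,T \right)} = \frac{35}{3}$ ($B{\left(G,T \right)} = -4 + \frac{1}{6} \cdot 94 = -4 + \frac{47}{3} = \frac{35}{3}$)
$\frac{1}{D{\left(-98 \right)} + B{\left(X{\left(6 \right)},77 \right)}} = \frac{1}{\left(-32 - 98\right) + \frac{35}{3}} = \frac{1}{-130 + \frac{35}{3}} = \frac{1}{- \frac{355}{3}} = - \frac{3}{355}$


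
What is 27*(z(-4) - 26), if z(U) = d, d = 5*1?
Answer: -567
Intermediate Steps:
d = 5
z(U) = 5
27*(z(-4) - 26) = 27*(5 - 26) = 27*(-21) = -567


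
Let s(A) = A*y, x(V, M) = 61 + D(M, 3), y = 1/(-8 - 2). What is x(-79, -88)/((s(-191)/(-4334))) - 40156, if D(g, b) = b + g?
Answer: -6629636/191 ≈ -34710.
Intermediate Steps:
y = -⅒ (y = 1/(-10) = -⅒ ≈ -0.10000)
x(V, M) = 64 + M (x(V, M) = 61 + (3 + M) = 64 + M)
s(A) = -A/10 (s(A) = A*(-⅒) = -A/10)
x(-79, -88)/((s(-191)/(-4334))) - 40156 = (64 - 88)/((-⅒*(-191)/(-4334))) - 40156 = -24/((191/10)*(-1/4334)) - 40156 = -24/(-191/43340) - 40156 = -24*(-43340/191) - 40156 = 1040160/191 - 40156 = -6629636/191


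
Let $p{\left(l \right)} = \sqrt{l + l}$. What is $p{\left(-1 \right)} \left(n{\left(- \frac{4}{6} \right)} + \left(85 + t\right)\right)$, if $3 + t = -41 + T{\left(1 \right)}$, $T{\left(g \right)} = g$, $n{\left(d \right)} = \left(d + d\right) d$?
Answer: $\frac{386 i \sqrt{2}}{9} \approx 60.654 i$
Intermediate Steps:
$n{\left(d \right)} = 2 d^{2}$ ($n{\left(d \right)} = 2 d d = 2 d^{2}$)
$t = -43$ ($t = -3 + \left(-41 + 1\right) = -3 - 40 = -43$)
$p{\left(l \right)} = \sqrt{2} \sqrt{l}$ ($p{\left(l \right)} = \sqrt{2 l} = \sqrt{2} \sqrt{l}$)
$p{\left(-1 \right)} \left(n{\left(- \frac{4}{6} \right)} + \left(85 + t\right)\right) = \sqrt{2} \sqrt{-1} \left(2 \left(- \frac{4}{6}\right)^{2} + \left(85 - 43\right)\right) = \sqrt{2} i \left(2 \left(\left(-4\right) \frac{1}{6}\right)^{2} + 42\right) = i \sqrt{2} \left(2 \left(- \frac{2}{3}\right)^{2} + 42\right) = i \sqrt{2} \left(2 \cdot \frac{4}{9} + 42\right) = i \sqrt{2} \left(\frac{8}{9} + 42\right) = i \sqrt{2} \cdot \frac{386}{9} = \frac{386 i \sqrt{2}}{9}$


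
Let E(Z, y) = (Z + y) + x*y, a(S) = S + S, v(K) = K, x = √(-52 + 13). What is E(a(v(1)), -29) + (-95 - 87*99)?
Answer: -8735 - 29*I*√39 ≈ -8735.0 - 181.1*I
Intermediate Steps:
x = I*√39 (x = √(-39) = I*√39 ≈ 6.245*I)
a(S) = 2*S
E(Z, y) = Z + y + I*y*√39 (E(Z, y) = (Z + y) + (I*√39)*y = (Z + y) + I*y*√39 = Z + y + I*y*√39)
E(a(v(1)), -29) + (-95 - 87*99) = (2*1 - 29 + I*(-29)*√39) + (-95 - 87*99) = (2 - 29 - 29*I*√39) + (-95 - 8613) = (-27 - 29*I*√39) - 8708 = -8735 - 29*I*√39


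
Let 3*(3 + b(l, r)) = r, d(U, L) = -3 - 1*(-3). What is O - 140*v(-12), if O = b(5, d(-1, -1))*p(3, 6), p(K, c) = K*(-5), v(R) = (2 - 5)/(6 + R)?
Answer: -25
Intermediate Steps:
d(U, L) = 0 (d(U, L) = -3 + 3 = 0)
v(R) = -3/(6 + R)
b(l, r) = -3 + r/3
p(K, c) = -5*K
O = 45 (O = (-3 + (⅓)*0)*(-5*3) = (-3 + 0)*(-15) = -3*(-15) = 45)
O - 140*v(-12) = 45 - (-420)/(6 - 12) = 45 - (-420)/(-6) = 45 - (-420)*(-1)/6 = 45 - 140*½ = 45 - 70 = -25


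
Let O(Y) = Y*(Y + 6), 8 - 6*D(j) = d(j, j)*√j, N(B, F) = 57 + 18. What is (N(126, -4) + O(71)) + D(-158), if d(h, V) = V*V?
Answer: 16630/3 - 12482*I*√158/3 ≈ 5543.3 - 52299.0*I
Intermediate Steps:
d(h, V) = V²
N(B, F) = 75
D(j) = 4/3 - j^(5/2)/6 (D(j) = 4/3 - j²*√j/6 = 4/3 - j^(5/2)/6)
O(Y) = Y*(6 + Y)
(N(126, -4) + O(71)) + D(-158) = (75 + 71*(6 + 71)) + (4/3 - 12482*I*√158/3) = (75 + 71*77) + (4/3 - 12482*I*√158/3) = (75 + 5467) + (4/3 - 12482*I*√158/3) = 5542 + (4/3 - 12482*I*√158/3) = 16630/3 - 12482*I*√158/3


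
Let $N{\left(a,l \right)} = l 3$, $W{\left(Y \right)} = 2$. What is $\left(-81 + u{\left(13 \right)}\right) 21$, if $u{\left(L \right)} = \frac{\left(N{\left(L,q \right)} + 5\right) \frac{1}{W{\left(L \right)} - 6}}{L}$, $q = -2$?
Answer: $- \frac{88431}{52} \approx -1700.6$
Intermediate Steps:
$N{\left(a,l \right)} = 3 l$
$u{\left(L \right)} = \frac{1}{4 L}$ ($u{\left(L \right)} = \frac{\left(3 \left(-2\right) + 5\right) \frac{1}{2 - 6}}{L} = \frac{\left(-6 + 5\right) \frac{1}{-4}}{L} = \frac{\left(-1\right) \left(- \frac{1}{4}\right)}{L} = \frac{1}{4 L}$)
$\left(-81 + u{\left(13 \right)}\right) 21 = \left(-81 + \frac{1}{4 \cdot 13}\right) 21 = \left(-81 + \frac{1}{4} \cdot \frac{1}{13}\right) 21 = \left(-81 + \frac{1}{52}\right) 21 = \left(- \frac{4211}{52}\right) 21 = - \frac{88431}{52}$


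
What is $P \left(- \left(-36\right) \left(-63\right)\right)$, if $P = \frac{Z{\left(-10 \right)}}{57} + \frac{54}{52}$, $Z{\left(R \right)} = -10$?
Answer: $- \frac{483462}{247} \approx -1957.3$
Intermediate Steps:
$P = \frac{1279}{1482}$ ($P = - \frac{10}{57} + \frac{54}{52} = \left(-10\right) \frac{1}{57} + 54 \cdot \frac{1}{52} = - \frac{10}{57} + \frac{27}{26} = \frac{1279}{1482} \approx 0.86302$)
$P \left(- \left(-36\right) \left(-63\right)\right) = \frac{1279 \left(- \left(-36\right) \left(-63\right)\right)}{1482} = \frac{1279 \left(\left(-1\right) 2268\right)}{1482} = \frac{1279}{1482} \left(-2268\right) = - \frac{483462}{247}$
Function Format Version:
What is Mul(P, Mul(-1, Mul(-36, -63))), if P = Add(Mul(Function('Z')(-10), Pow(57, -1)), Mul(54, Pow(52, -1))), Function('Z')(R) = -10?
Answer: Rational(-483462, 247) ≈ -1957.3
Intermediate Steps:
P = Rational(1279, 1482) (P = Add(Mul(-10, Pow(57, -1)), Mul(54, Pow(52, -1))) = Add(Mul(-10, Rational(1, 57)), Mul(54, Rational(1, 52))) = Add(Rational(-10, 57), Rational(27, 26)) = Rational(1279, 1482) ≈ 0.86302)
Mul(P, Mul(-1, Mul(-36, -63))) = Mul(Rational(1279, 1482), Mul(-1, Mul(-36, -63))) = Mul(Rational(1279, 1482), Mul(-1, 2268)) = Mul(Rational(1279, 1482), -2268) = Rational(-483462, 247)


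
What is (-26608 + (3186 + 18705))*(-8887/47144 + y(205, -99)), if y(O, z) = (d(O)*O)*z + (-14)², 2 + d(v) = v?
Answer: 916129264044851/47144 ≈ 1.9433e+10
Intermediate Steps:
d(v) = -2 + v
y(O, z) = 196 + O*z*(-2 + O) (y(O, z) = ((-2 + O)*O)*z + (-14)² = (O*(-2 + O))*z + 196 = O*z*(-2 + O) + 196 = 196 + O*z*(-2 + O))
(-26608 + (3186 + 18705))*(-8887/47144 + y(205, -99)) = (-26608 + (3186 + 18705))*(-8887/47144 + (196 + 205*(-99)*(-2 + 205))) = (-26608 + 21891)*(-8887*1/47144 + (196 + 205*(-99)*203)) = -4717*(-8887/47144 + (196 - 4119885)) = -4717*(-8887/47144 - 4119689) = -4717*(-194218627103/47144) = 916129264044851/47144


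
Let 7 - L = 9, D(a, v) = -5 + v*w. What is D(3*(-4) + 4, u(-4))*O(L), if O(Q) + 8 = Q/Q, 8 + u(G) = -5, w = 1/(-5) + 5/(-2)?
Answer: -2107/10 ≈ -210.70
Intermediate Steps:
w = -27/10 (w = 1*(-⅕) + 5*(-½) = -⅕ - 5/2 = -27/10 ≈ -2.7000)
u(G) = -13 (u(G) = -8 - 5 = -13)
D(a, v) = -5 - 27*v/10 (D(a, v) = -5 + v*(-27/10) = -5 - 27*v/10)
L = -2 (L = 7 - 1*9 = 7 - 9 = -2)
O(Q) = -7 (O(Q) = -8 + Q/Q = -8 + 1 = -7)
D(3*(-4) + 4, u(-4))*O(L) = (-5 - 27/10*(-13))*(-7) = (-5 + 351/10)*(-7) = (301/10)*(-7) = -2107/10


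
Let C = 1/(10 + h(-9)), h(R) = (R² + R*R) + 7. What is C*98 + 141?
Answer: 25337/179 ≈ 141.55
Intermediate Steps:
h(R) = 7 + 2*R² (h(R) = (R² + R²) + 7 = 2*R² + 7 = 7 + 2*R²)
C = 1/179 (C = 1/(10 + (7 + 2*(-9)²)) = 1/(10 + (7 + 2*81)) = 1/(10 + (7 + 162)) = 1/(10 + 169) = 1/179 ≈ 0.0055866)
C*98 + 141 = (1/179)*98 + 141 = 98/179 + 141 = 25337/179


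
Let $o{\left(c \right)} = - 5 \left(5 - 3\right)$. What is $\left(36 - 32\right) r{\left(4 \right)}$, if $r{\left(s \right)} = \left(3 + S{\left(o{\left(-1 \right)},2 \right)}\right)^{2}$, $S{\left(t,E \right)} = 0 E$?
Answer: $36$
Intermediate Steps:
$o{\left(c \right)} = -10$ ($o{\left(c \right)} = \left(-5\right) 2 = -10$)
$S{\left(t,E \right)} = 0$
$r{\left(s \right)} = 9$ ($r{\left(s \right)} = \left(3 + 0\right)^{2} = 3^{2} = 9$)
$\left(36 - 32\right) r{\left(4 \right)} = \left(36 - 32\right) 9 = 4 \cdot 9 = 36$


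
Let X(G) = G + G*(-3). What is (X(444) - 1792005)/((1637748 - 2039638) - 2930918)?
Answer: 597631/1110936 ≈ 0.53795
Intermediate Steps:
X(G) = -2*G (X(G) = G - 3*G = -2*G)
(X(444) - 1792005)/((1637748 - 2039638) - 2930918) = (-2*444 - 1792005)/((1637748 - 2039638) - 2930918) = (-888 - 1792005)/(-401890 - 2930918) = -1792893/(-3332808) = -1792893*(-1/3332808) = 597631/1110936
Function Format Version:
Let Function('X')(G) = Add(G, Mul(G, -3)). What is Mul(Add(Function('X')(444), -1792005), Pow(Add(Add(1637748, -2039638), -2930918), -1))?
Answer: Rational(597631, 1110936) ≈ 0.53795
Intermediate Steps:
Function('X')(G) = Mul(-2, G) (Function('X')(G) = Add(G, Mul(-3, G)) = Mul(-2, G))
Mul(Add(Function('X')(444), -1792005), Pow(Add(Add(1637748, -2039638), -2930918), -1)) = Mul(Add(Mul(-2, 444), -1792005), Pow(Add(Add(1637748, -2039638), -2930918), -1)) = Mul(Add(-888, -1792005), Pow(Add(-401890, -2930918), -1)) = Mul(-1792893, Pow(-3332808, -1)) = Mul(-1792893, Rational(-1, 3332808)) = Rational(597631, 1110936)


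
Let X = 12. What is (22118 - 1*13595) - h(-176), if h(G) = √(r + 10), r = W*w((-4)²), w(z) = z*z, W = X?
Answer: 8523 - √3082 ≈ 8467.5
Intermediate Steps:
W = 12
w(z) = z²
r = 3072 (r = 12*((-4)²)² = 12*16² = 12*256 = 3072)
h(G) = √3082 (h(G) = √(3072 + 10) = √3082)
(22118 - 1*13595) - h(-176) = (22118 - 1*13595) - √3082 = (22118 - 13595) - √3082 = 8523 - √3082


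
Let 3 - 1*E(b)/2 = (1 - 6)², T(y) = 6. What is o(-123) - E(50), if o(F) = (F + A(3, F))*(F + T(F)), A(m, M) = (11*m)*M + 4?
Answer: 488870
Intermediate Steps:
A(m, M) = 4 + 11*M*m (A(m, M) = 11*M*m + 4 = 4 + 11*M*m)
E(b) = -44 (E(b) = 6 - 2*(1 - 6)² = 6 - 2*(-5)² = 6 - 2*25 = 6 - 50 = -44)
o(F) = (4 + 34*F)*(6 + F) (o(F) = (F + (4 + 11*F*3))*(F + 6) = (F + (4 + 33*F))*(6 + F) = (4 + 34*F)*(6 + F))
o(-123) - E(50) = (24 + 34*(-123)² + 208*(-123)) - 1*(-44) = (24 + 34*15129 - 25584) + 44 = (24 + 514386 - 25584) + 44 = 488826 + 44 = 488870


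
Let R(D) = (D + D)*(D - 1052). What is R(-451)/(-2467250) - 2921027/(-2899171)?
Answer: 1638240173012/3576489824875 ≈ 0.45806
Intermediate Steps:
R(D) = 2*D*(-1052 + D) (R(D) = (2*D)*(-1052 + D) = 2*D*(-1052 + D))
R(-451)/(-2467250) - 2921027/(-2899171) = (2*(-451)*(-1052 - 451))/(-2467250) - 2921027/(-2899171) = (2*(-451)*(-1503))*(-1/2467250) - 2921027*(-1/2899171) = 1355706*(-1/2467250) + 2921027/2899171 = -677853/1233625 + 2921027/2899171 = 1638240173012/3576489824875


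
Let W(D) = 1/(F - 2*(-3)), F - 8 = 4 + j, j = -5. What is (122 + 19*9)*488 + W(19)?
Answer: 1858793/13 ≈ 1.4298e+5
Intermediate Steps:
F = 7 (F = 8 + (4 - 5) = 8 - 1 = 7)
W(D) = 1/13 (W(D) = 1/(7 - 2*(-3)) = 1/(7 + 6) = 1/13)
(122 + 19*9)*488 + W(19) = (122 + 19*9)*488 + 1/13 = (122 + 171)*488 + 1/13 = 293*488 + 1/13 = 142984 + 1/13 = 1858793/13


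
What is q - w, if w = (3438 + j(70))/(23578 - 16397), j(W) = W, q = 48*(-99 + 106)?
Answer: 2409308/7181 ≈ 335.51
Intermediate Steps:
q = 336 (q = 48*7 = 336)
w = 3508/7181 (w = (3438 + 70)/(23578 - 16397) = 3508/7181 ≈ 0.48851)
q - w = 336 - 1*3508/7181 = 336 - 3508/7181 = 2409308/7181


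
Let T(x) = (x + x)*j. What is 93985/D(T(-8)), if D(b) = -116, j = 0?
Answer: -93985/116 ≈ -810.22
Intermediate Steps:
T(x) = 0 (T(x) = (x + x)*0 = (2*x)*0 = 0)
93985/D(T(-8)) = 93985/(-116) = 93985*(-1/116) = -93985/116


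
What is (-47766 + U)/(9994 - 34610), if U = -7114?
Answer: 6860/3077 ≈ 2.2294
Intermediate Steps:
(-47766 + U)/(9994 - 34610) = (-47766 - 7114)/(9994 - 34610) = -54880/(-24616) = -54880*(-1/24616) = 6860/3077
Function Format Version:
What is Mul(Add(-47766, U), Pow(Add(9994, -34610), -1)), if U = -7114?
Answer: Rational(6860, 3077) ≈ 2.2294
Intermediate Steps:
Mul(Add(-47766, U), Pow(Add(9994, -34610), -1)) = Mul(Add(-47766, -7114), Pow(Add(9994, -34610), -1)) = Mul(-54880, Pow(-24616, -1)) = Mul(-54880, Rational(-1, 24616)) = Rational(6860, 3077)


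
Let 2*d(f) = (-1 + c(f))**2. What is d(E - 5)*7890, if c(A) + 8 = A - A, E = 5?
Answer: 319545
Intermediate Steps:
c(A) = -8 (c(A) = -8 + (A - A) = -8 + 0 = -8)
d(f) = 81/2 (d(f) = (-1 - 8)**2/2 = (1/2)*(-9)**2 = (1/2)*81 = 81/2)
d(E - 5)*7890 = (81/2)*7890 = 319545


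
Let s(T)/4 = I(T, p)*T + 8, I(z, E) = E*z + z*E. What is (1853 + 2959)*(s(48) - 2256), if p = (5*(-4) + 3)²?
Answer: 25622090688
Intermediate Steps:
p = 289 (p = (-20 + 3)² = (-17)² = 289)
I(z, E) = 2*E*z (I(z, E) = E*z + E*z = 2*E*z)
s(T) = 32 + 2312*T² (s(T) = 4*((2*289*T)*T + 8) = 4*((578*T)*T + 8) = 4*(578*T² + 8) = 4*(8 + 578*T²) = 32 + 2312*T²)
(1853 + 2959)*(s(48) - 2256) = (1853 + 2959)*((32 + 2312*48²) - 2256) = 4812*((32 + 2312*2304) - 2256) = 4812*((32 + 5326848) - 2256) = 4812*(5326880 - 2256) = 4812*5324624 = 25622090688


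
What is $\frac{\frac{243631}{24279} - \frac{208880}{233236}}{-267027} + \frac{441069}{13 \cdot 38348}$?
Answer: $\frac{166729059213389979217}{188454987665419911228} \approx 0.88472$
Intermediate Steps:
$\frac{\frac{243631}{24279} - \frac{208880}{233236}}{-267027} + \frac{441069}{13 \cdot 38348} = \left(243631 \cdot \frac{1}{24279} - \frac{52220}{58309}\right) \left(- \frac{1}{267027}\right) + \frac{441069}{498524} = \left(\frac{243631}{24279} - \frac{52220}{58309}\right) \left(- \frac{1}{267027}\right) + 441069 \cdot \frac{1}{498524} = \frac{12938030599}{1415684211} \left(- \frac{1}{267027}\right) + \frac{441069}{498524} = - \frac{12938030599}{378025907810697} + \frac{441069}{498524} = \frac{166729059213389979217}{188454987665419911228}$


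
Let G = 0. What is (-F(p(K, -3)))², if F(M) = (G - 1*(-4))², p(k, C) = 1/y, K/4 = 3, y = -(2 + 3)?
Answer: 256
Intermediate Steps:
y = -5 (y = -1*5 = -5)
K = 12 (K = 4*3 = 12)
p(k, C) = -⅕ (p(k, C) = 1/(-5) = -⅕)
F(M) = 16 (F(M) = (0 - 1*(-4))² = (0 + 4)² = 4² = 16)
(-F(p(K, -3)))² = (-1*16)² = (-16)² = 256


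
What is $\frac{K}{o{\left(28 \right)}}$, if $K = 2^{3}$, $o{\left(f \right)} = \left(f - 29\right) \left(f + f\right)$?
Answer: $- \frac{1}{7} \approx -0.14286$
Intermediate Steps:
$o{\left(f \right)} = 2 f \left(-29 + f\right)$ ($o{\left(f \right)} = \left(-29 + f\right) 2 f = 2 f \left(-29 + f\right)$)
$K = 8$
$\frac{K}{o{\left(28 \right)}} = \frac{8}{2 \cdot 28 \left(-29 + 28\right)} = \frac{8}{2 \cdot 28 \left(-1\right)} = \frac{8}{-56} = 8 \left(- \frac{1}{56}\right) = - \frac{1}{7}$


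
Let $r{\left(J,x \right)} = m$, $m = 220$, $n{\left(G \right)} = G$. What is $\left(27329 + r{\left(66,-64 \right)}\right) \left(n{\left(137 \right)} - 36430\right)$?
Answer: $-999835857$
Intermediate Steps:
$r{\left(J,x \right)} = 220$
$\left(27329 + r{\left(66,-64 \right)}\right) \left(n{\left(137 \right)} - 36430\right) = \left(27329 + 220\right) \left(137 - 36430\right) = 27549 \left(-36293\right) = -999835857$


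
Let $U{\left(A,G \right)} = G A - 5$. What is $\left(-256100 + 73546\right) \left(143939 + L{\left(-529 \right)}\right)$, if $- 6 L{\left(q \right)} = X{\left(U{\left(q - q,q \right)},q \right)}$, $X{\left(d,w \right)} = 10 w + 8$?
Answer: $- \frac{79312045732}{3} \approx -2.6437 \cdot 10^{10}$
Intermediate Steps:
$U{\left(A,G \right)} = -5 + A G$ ($U{\left(A,G \right)} = A G - 5 = -5 + A G$)
$X{\left(d,w \right)} = 8 + 10 w$
$L{\left(q \right)} = - \frac{4}{3} - \frac{5 q}{3}$ ($L{\left(q \right)} = - \frac{8 + 10 q}{6} = - \frac{4}{3} - \frac{5 q}{3}$)
$\left(-256100 + 73546\right) \left(143939 + L{\left(-529 \right)}\right) = \left(-256100 + 73546\right) \left(143939 - - \frac{2641}{3}\right) = - 182554 \left(143939 + \left(- \frac{4}{3} + \frac{2645}{3}\right)\right) = - 182554 \left(143939 + \frac{2641}{3}\right) = \left(-182554\right) \frac{434458}{3} = - \frac{79312045732}{3}$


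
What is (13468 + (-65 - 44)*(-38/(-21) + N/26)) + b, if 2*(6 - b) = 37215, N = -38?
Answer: -2823601/546 ≈ -5171.4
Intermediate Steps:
b = -37203/2 (b = 6 - 1/2*37215 = 6 - 37215/2 = -37203/2 ≈ -18602.)
(13468 + (-65 - 44)*(-38/(-21) + N/26)) + b = (13468 + (-65 - 44)*(-38/(-21) - 38/26)) - 37203/2 = (13468 - 109*(-38*(-1/21) - 38*1/26)) - 37203/2 = (13468 - 109*(38/21 - 19/13)) - 37203/2 = (13468 - 109*95/273) - 37203/2 = (13468 - 10355/273) - 37203/2 = 3666409/273 - 37203/2 = -2823601/546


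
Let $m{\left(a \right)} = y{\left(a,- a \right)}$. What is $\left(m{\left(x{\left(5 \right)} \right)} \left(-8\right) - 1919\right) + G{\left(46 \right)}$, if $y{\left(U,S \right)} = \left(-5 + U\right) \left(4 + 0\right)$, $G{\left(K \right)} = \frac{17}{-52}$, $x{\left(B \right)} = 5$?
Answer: $- \frac{99805}{52} \approx -1919.3$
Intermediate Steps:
$G{\left(K \right)} = - \frac{17}{52}$ ($G{\left(K \right)} = 17 \left(- \frac{1}{52}\right) = - \frac{17}{52}$)
$y{\left(U,S \right)} = -20 + 4 U$ ($y{\left(U,S \right)} = \left(-5 + U\right) 4 = -20 + 4 U$)
$m{\left(a \right)} = -20 + 4 a$
$\left(m{\left(x{\left(5 \right)} \right)} \left(-8\right) - 1919\right) + G{\left(46 \right)} = \left(\left(-20 + 4 \cdot 5\right) \left(-8\right) - 1919\right) - \frac{17}{52} = \left(\left(-20 + 20\right) \left(-8\right) - 1919\right) - \frac{17}{52} = \left(0 \left(-8\right) - 1919\right) - \frac{17}{52} = \left(0 - 1919\right) - \frac{17}{52} = -1919 - \frac{17}{52} = - \frac{99805}{52}$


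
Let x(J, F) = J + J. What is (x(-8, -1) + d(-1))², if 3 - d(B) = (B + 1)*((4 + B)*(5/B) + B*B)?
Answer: 169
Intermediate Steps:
x(J, F) = 2*J
d(B) = 3 - (1 + B)*(B² + 5*(4 + B)/B) (d(B) = 3 - (B + 1)*((4 + B)*(5/B) + B*B) = 3 - (1 + B)*(5*(4 + B)/B + B²) = 3 - (1 + B)*(B² + 5*(4 + B)/B))
(x(-8, -1) + d(-1))² = (2*(-8) + (-22 - 1*(-1)² - 1*(-1)³ - 20/(-1) - 5*(-1)))² = (-16 + (-22 - 1*1 - 1*(-1) - 20*(-1) + 5))² = (-16 + (-22 - 1 + 1 + 20 + 5))² = (-16 + 3)² = (-13)² = 169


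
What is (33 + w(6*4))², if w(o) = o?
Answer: 3249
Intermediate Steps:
(33 + w(6*4))² = (33 + 6*4)² = (33 + 24)² = 57² = 3249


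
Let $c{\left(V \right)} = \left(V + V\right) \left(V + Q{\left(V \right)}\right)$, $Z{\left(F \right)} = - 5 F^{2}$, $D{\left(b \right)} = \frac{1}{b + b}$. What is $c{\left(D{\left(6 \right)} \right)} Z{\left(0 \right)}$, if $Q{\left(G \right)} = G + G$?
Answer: $0$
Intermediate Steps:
$Q{\left(G \right)} = 2 G$
$D{\left(b \right)} = \frac{1}{2 b}$
$c{\left(V \right)} = 6 V^{2}$ ($c{\left(V \right)} = \left(V + V\right) \left(V + 2 V\right) = 2 V 3 V = 6 V^{2}$)
$c{\left(D{\left(6 \right)} \right)} Z{\left(0 \right)} = 6 \left(\frac{1}{2 \cdot 6}\right)^{2} \left(- 5 \cdot 0^{2}\right) = 6 \left(\frac{1}{2} \cdot \frac{1}{6}\right)^{2} \left(\left(-5\right) 0\right) = \frac{6}{144} \cdot 0 = 6 \cdot \frac{1}{144} \cdot 0 = \frac{1}{24} \cdot 0 = 0$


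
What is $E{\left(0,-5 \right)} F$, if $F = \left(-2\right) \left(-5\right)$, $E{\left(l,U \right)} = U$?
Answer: $-50$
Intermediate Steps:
$F = 10$
$E{\left(0,-5 \right)} F = \left(-5\right) 10 = -50$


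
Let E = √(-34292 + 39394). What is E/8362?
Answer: √5102/8362 ≈ 0.0085420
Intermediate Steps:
E = √5102 ≈ 71.428
E/8362 = √5102/8362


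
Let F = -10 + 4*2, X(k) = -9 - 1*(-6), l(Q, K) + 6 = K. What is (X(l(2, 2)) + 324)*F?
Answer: -642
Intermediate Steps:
l(Q, K) = -6 + K
X(k) = -3 (X(k) = -9 + 6 = -3)
F = -2 (F = -10 + 8 = -2)
(X(l(2, 2)) + 324)*F = (-3 + 324)*(-2) = 321*(-2) = -642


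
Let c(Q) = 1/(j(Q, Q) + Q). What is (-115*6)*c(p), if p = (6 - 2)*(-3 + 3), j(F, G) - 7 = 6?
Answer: -690/13 ≈ -53.077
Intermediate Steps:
j(F, G) = 13 (j(F, G) = 7 + 6 = 13)
p = 0 (p = 4*0 = 0)
c(Q) = 1/(13 + Q)
(-115*6)*c(p) = (-115*6)/(13 + 0) = -690/13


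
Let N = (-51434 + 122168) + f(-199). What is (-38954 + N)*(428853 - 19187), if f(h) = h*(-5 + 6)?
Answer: 12937661946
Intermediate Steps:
f(h) = h (f(h) = h*1 = h)
N = 70535 (N = (-51434 + 122168) - 199 = 70734 - 199 = 70535)
(-38954 + N)*(428853 - 19187) = (-38954 + 70535)*(428853 - 19187) = 31581*409666 = 12937661946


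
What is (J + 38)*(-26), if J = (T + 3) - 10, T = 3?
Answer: -884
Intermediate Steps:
J = -4 (J = (3 + 3) - 10 = 6 - 10 = -4)
(J + 38)*(-26) = (-4 + 38)*(-26) = 34*(-26) = -884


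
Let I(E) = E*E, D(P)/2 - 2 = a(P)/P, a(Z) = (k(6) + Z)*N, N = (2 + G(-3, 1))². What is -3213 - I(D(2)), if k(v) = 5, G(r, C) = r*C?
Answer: -3334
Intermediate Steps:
G(r, C) = C*r
N = 1 (N = (2 + 1*(-3))² = (2 - 3)² = (-1)² = 1)
a(Z) = 5 + Z (a(Z) = (5 + Z)*1 = 5 + Z)
D(P) = 4 + 2*(5 + P)/P (D(P) = 4 + 2*((5 + P)/P) = 4 + 2*(5 + P)/P)
I(E) = E²
-3213 - I(D(2)) = -3213 - (6 + 10/2)² = -3213 - (6 + 10*(½))² = -3213 - (6 + 5)² = -3213 - 1*11² = -3213 - 1*121 = -3213 - 121 = -3334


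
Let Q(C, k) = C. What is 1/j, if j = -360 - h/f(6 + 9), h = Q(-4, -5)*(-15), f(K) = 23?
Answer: -23/8340 ≈ -0.0027578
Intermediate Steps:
h = 60 (h = -4*(-15) = 60)
j = -8340/23 (j = -360 - 60/23 = -8340/23 ≈ -362.61)
1/j = 1/(-8340/23) = -23/8340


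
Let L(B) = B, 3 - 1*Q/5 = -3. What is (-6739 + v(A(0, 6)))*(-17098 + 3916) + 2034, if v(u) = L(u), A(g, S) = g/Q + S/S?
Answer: 88822350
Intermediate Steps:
Q = 30 (Q = 15 - 5*(-3) = 15 + 15 = 30)
A(g, S) = 1 + g/30 (A(g, S) = g/30 + S/S = g*(1/30) + 1 = g/30 + 1 = 1 + g/30)
v(u) = u
(-6739 + v(A(0, 6)))*(-17098 + 3916) + 2034 = (-6739 + (1 + (1/30)*0))*(-17098 + 3916) + 2034 = (-6739 + (1 + 0))*(-13182) + 2034 = (-6739 + 1)*(-13182) + 2034 = -6738*(-13182) + 2034 = 88820316 + 2034 = 88822350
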